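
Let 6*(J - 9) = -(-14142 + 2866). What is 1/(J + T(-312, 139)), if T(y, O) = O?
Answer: 3/6082 ≈ 0.00049326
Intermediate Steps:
J = 5665/3 (J = 9 + (-(-14142 + 2866))/6 = 9 + (-1*(-11276))/6 = 9 + (⅙)*11276 = 9 + 5638/3 = 5665/3 ≈ 1888.3)
1/(J + T(-312, 139)) = 1/(5665/3 + 139) = 1/(6082/3) = 3/6082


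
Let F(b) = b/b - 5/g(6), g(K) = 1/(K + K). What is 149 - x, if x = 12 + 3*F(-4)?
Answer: 314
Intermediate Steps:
g(K) = 1/(2*K)
F(b) = -59 (F(b) = b/b - 5/((1/2)/6) = 1 - 5/((1/2)*(1/6)) = 1 - 5/1/12 = 1 - 5*12 = 1 - 60 = -59)
x = -165 (x = 12 + 3*(-59) = 12 - 177 = -165)
149 - x = 149 - 1*(-165) = 149 + 165 = 314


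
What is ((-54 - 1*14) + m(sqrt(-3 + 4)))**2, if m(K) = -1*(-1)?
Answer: 4489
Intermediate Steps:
m(K) = 1
((-54 - 1*14) + m(sqrt(-3 + 4)))**2 = ((-54 - 1*14) + 1)**2 = ((-54 - 14) + 1)**2 = (-68 + 1)**2 = (-67)**2 = 4489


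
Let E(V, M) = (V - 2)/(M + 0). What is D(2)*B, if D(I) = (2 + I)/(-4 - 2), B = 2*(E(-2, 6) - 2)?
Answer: 32/9 ≈ 3.5556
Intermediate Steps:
E(V, M) = (-2 + V)/M
B = -16/3 (B = 2*((-2 - 2)/6 - 2) = 2*((⅙)*(-4) - 2) = 2*(-⅔ - 2) = 2*(-8/3) = -16/3 ≈ -5.3333)
D(I) = -⅓ - I/6 (D(I) = (2 + I)/(-6) = (2 + I)*(-⅙) = -⅓ - I/6)
D(2)*B = (-⅓ - ⅙*2)*(-16/3) = (-⅓ - ⅓)*(-16/3) = -⅔*(-16/3) = 32/9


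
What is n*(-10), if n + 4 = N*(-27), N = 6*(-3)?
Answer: -4820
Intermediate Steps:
N = -18
n = 482 (n = -4 - 18*(-27) = -4 + 486 = 482)
n*(-10) = 482*(-10) = -4820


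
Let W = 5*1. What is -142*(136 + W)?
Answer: -20022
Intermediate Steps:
W = 5
-142*(136 + W) = -142*(136 + 5) = -142*141 = -20022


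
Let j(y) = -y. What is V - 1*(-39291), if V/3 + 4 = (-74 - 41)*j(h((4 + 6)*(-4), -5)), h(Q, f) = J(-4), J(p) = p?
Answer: 37899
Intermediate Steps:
h(Q, f) = -4
V = -1392 (V = -12 + 3*((-74 - 41)*(-1*(-4))) = -12 + 3*(-115*4) = -12 + 3*(-460) = -12 - 1380 = -1392)
V - 1*(-39291) = -1392 - 1*(-39291) = -1392 + 39291 = 37899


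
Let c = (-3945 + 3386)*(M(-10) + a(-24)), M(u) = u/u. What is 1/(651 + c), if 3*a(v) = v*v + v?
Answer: -1/102764 ≈ -9.7310e-6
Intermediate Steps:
a(v) = v/3 + v²/3 (a(v) = (v*v + v)/3 = (v² + v)/3 = (v + v²)/3 = v/3 + v²/3)
M(u) = 1
c = -103415 (c = (-3945 + 3386)*(1 + (⅓)*(-24)*(1 - 24)) = -559*(1 + (⅓)*(-24)*(-23)) = -559*(1 + 184) = -559*185 = -103415)
1/(651 + c) = 1/(651 - 103415) = 1/(-102764) = -1/102764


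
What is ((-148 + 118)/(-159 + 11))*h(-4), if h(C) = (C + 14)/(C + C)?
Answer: -75/296 ≈ -0.25338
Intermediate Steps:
h(C) = (14 + C)/(2*C) (h(C) = (14 + C)/((2*C)) = (14 + C)*(1/(2*C)) = (14 + C)/(2*C))
((-148 + 118)/(-159 + 11))*h(-4) = ((-148 + 118)/(-159 + 11))*((½)*(14 - 4)/(-4)) = (-30/(-148))*((½)*(-¼)*10) = -30*(-1/148)*(-5/4) = (15/74)*(-5/4) = -75/296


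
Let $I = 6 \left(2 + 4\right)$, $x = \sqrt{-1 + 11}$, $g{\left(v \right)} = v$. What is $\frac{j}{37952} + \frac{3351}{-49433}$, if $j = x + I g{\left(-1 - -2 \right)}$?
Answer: $- \frac{31349391}{469020304} + \frac{\sqrt{10}}{37952} \approx -0.066757$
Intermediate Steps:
$x = \sqrt{10} \approx 3.1623$
$I = 36$ ($I = 6 \cdot 6 = 36$)
$j = 36 + \sqrt{10}$ ($j = \sqrt{10} + 36 \left(-1 - -2\right) = \sqrt{10} + 36 \left(-1 + 2\right) = \sqrt{10} + 36 \cdot 1 = \sqrt{10} + 36 = 36 + \sqrt{10} \approx 39.162$)
$\frac{j}{37952} + \frac{3351}{-49433} = \frac{36 + \sqrt{10}}{37952} + \frac{3351}{-49433} = \left(36 + \sqrt{10}\right) \frac{1}{37952} + 3351 \left(- \frac{1}{49433}\right) = \left(\frac{9}{9488} + \frac{\sqrt{10}}{37952}\right) - \frac{3351}{49433} = - \frac{31349391}{469020304} + \frac{\sqrt{10}}{37952}$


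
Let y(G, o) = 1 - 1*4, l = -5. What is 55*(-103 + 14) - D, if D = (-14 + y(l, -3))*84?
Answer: -3467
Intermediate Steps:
y(G, o) = -3 (y(G, o) = 1 - 4 = -3)
D = -1428 (D = (-14 - 3)*84 = -17*84 = -1428)
55*(-103 + 14) - D = 55*(-103 + 14) - 1*(-1428) = 55*(-89) + 1428 = -4895 + 1428 = -3467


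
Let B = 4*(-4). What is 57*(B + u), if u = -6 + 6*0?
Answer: -1254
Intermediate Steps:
u = -6 (u = -6 + 0 = -6)
B = -16
57*(B + u) = 57*(-16 - 6) = 57*(-22) = -1254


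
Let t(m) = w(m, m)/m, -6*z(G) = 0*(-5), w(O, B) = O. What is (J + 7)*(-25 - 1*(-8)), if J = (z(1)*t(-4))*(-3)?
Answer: -119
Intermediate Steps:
z(G) = 0 (z(G) = -0*(-5) = -⅙*0 = 0)
t(m) = 1 (t(m) = m/m = 1)
J = 0 (J = (0*1)*(-3) = 0*(-3) = 0)
(J + 7)*(-25 - 1*(-8)) = (0 + 7)*(-25 - 1*(-8)) = 7*(-25 + 8) = 7*(-17) = -119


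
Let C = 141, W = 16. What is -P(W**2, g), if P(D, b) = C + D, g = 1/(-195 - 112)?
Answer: -397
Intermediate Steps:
g = -1/307 (g = 1/(-307) = -1/307 ≈ -0.0032573)
P(D, b) = 141 + D
-P(W**2, g) = -(141 + 16**2) = -(141 + 256) = -1*397 = -397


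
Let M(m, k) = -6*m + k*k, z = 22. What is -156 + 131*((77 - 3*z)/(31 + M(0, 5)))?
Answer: -7295/56 ≈ -130.27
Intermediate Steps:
M(m, k) = k² - 6*m (M(m, k) = -6*m + k² = k² - 6*m)
-156 + 131*((77 - 3*z)/(31 + M(0, 5))) = -156 + 131*((77 - 3*22)/(31 + (5² - 6*0))) = -156 + 131*((77 - 66)/(31 + (25 + 0))) = -156 + 131*(11/(31 + 25)) = -156 + 131*(11/56) = -156 + 1441/56 = -7295/56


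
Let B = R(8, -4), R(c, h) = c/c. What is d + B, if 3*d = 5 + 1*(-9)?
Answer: -⅓ ≈ -0.33333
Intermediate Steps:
R(c, h) = 1
d = -4/3 (d = (5 + 1*(-9))/3 = (5 - 9)/3 = (⅓)*(-4) = -4/3 ≈ -1.3333)
B = 1
d + B = -4/3 + 1 = -⅓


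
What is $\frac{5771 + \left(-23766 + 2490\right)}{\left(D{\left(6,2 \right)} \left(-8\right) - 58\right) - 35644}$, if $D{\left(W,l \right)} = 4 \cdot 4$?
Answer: $\frac{3101}{7166} \approx 0.43274$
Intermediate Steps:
$D{\left(W,l \right)} = 16$
$\frac{5771 + \left(-23766 + 2490\right)}{\left(D{\left(6,2 \right)} \left(-8\right) - 58\right) - 35644} = \frac{5771 + \left(-23766 + 2490\right)}{\left(16 \left(-8\right) - 58\right) - 35644} = \frac{5771 - 21276}{\left(-128 - 58\right) - 35644} = - \frac{15505}{-186 - 35644} = - \frac{15505}{-35830} = \left(-15505\right) \left(- \frac{1}{35830}\right) = \frac{3101}{7166}$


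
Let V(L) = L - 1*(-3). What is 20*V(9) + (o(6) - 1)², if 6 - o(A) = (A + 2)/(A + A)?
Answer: 2329/9 ≈ 258.78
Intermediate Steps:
V(L) = 3 + L (V(L) = L + 3 = 3 + L)
o(A) = 6 - (2 + A)/(2*A) (o(A) = 6 - (A + 2)/(A + A) = 6 - (2 + A)/(2*A))
20*V(9) + (o(6) - 1)² = 20*(3 + 9) + ((11/2 - 1/6) - 1)² = 20*12 + ((11/2 - 1*⅙) - 1)² = 240 + ((11/2 - ⅙) - 1)² = 240 + (16/3 - 1)² = 240 + (13/3)² = 240 + 169/9 = 2329/9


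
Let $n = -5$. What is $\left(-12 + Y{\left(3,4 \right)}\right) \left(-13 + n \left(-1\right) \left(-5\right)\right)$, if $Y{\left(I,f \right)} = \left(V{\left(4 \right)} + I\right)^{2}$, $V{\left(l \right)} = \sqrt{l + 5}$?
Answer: $-912$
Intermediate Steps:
$V{\left(l \right)} = \sqrt{5 + l}$
$Y{\left(I,f \right)} = \left(3 + I\right)^{2}$ ($Y{\left(I,f \right)} = \left(\sqrt{5 + 4} + I\right)^{2} = \left(\sqrt{9} + I\right)^{2} = \left(3 + I\right)^{2}$)
$\left(-12 + Y{\left(3,4 \right)}\right) \left(-13 + n \left(-1\right) \left(-5\right)\right) = \left(-12 + \left(3 + 3\right)^{2}\right) \left(-13 + \left(-5\right) \left(-1\right) \left(-5\right)\right) = \left(-12 + 6^{2}\right) \left(-13 + 5 \left(-5\right)\right) = \left(-12 + 36\right) \left(-13 - 25\right) = 24 \left(-38\right) = -912$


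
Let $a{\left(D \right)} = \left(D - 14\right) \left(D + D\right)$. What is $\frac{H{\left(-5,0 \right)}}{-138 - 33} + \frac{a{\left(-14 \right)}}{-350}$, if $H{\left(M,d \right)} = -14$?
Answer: $- \frac{9226}{4275} \approx -2.1581$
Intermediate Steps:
$a{\left(D \right)} = 2 D \left(-14 + D\right)$ ($a{\left(D \right)} = \left(-14 + D\right) 2 D = 2 D \left(-14 + D\right)$)
$\frac{H{\left(-5,0 \right)}}{-138 - 33} + \frac{a{\left(-14 \right)}}{-350} = - \frac{14}{-138 - 33} + \frac{2 \left(-14\right) \left(-14 - 14\right)}{-350} = - \frac{14}{-171} + 2 \left(-14\right) \left(-28\right) \left(- \frac{1}{350}\right) = \left(-14\right) \left(- \frac{1}{171}\right) + 784 \left(- \frac{1}{350}\right) = \frac{14}{171} - \frac{56}{25} = - \frac{9226}{4275}$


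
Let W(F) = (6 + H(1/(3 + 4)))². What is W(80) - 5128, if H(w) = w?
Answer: -249423/49 ≈ -5090.3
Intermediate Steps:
W(F) = 1849/49 (W(F) = (6 + 1/(3 + 4))² = (6 + 1/7)² = (6 + ⅐)² = (43/7)² = 1849/49)
W(80) - 5128 = 1849/49 - 5128 = -249423/49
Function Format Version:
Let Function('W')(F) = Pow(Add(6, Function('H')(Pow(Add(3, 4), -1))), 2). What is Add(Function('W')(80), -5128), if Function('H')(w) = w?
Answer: Rational(-249423, 49) ≈ -5090.3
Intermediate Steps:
Function('W')(F) = Rational(1849, 49) (Function('W')(F) = Pow(Add(6, Pow(Add(3, 4), -1)), 2) = Pow(Add(6, Pow(7, -1)), 2) = Pow(Add(6, Rational(1, 7)), 2) = Pow(Rational(43, 7), 2) = Rational(1849, 49))
Add(Function('W')(80), -5128) = Add(Rational(1849, 49), -5128) = Rational(-249423, 49)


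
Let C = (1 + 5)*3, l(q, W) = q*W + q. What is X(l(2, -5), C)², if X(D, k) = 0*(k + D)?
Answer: 0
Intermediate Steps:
l(q, W) = q + W*q (l(q, W) = W*q + q = q + W*q)
C = 18 (C = 6*3 = 18)
X(D, k) = 0 (X(D, k) = 0*(D + k) = 0)
X(l(2, -5), C)² = 0² = 0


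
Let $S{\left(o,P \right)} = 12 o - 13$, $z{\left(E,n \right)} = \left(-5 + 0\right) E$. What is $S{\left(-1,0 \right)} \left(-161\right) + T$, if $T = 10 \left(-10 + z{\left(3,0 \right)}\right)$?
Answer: $3775$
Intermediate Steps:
$z{\left(E,n \right)} = - 5 E$
$T = -250$ ($T = 10 \left(-10 - 15\right) = 10 \left(-25\right) = -250$)
$S{\left(o,P \right)} = -13 + 12 o$
$S{\left(-1,0 \right)} \left(-161\right) + T = \left(-13 + 12 \left(-1\right)\right) \left(-161\right) - 250 = \left(-13 - 12\right) \left(-161\right) - 250 = \left(-25\right) \left(-161\right) - 250 = 4025 - 250 = 3775$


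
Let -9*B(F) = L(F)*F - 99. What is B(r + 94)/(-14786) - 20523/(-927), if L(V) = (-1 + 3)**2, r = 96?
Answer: 303521161/13706622 ≈ 22.144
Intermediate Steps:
L(V) = 4 (L(V) = 2**2 = 4)
B(F) = 11 - 4*F/9 (B(F) = -(4*F - 99)/9 = -(-99 + 4*F)/9 = 11 - 4*F/9)
B(r + 94)/(-14786) - 20523/(-927) = (11 - 4*(96 + 94)/9)/(-14786) - 20523/(-927) = (11 - 4/9*190)*(-1/14786) - 20523*(-1/927) = (11 - 760/9)*(-1/14786) + 6841/309 = -661/9*(-1/14786) + 6841/309 = 661/133074 + 6841/309 = 303521161/13706622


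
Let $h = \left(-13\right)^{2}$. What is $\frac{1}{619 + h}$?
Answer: $\frac{1}{788} \approx 0.001269$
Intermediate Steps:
$h = 169$
$\frac{1}{619 + h} = \frac{1}{619 + 169} = \frac{1}{788}$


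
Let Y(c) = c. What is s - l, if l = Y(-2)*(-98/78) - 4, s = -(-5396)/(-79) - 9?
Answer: -233591/3081 ≈ -75.817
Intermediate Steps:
s = -6107/79 (s = -(-5396)*(-1)/79 - 9 = -76*71/79 - 9 = -5396/79 - 9 = -6107/79 ≈ -77.304)
l = -58/39 (l = -(-196)/78 - 4 = -2*(-49/39) - 4 = 98/39 - 4 = -58/39 ≈ -1.4872)
s - l = -6107/79 - 1*(-58/39) = -6107/79 + 58/39 = -233591/3081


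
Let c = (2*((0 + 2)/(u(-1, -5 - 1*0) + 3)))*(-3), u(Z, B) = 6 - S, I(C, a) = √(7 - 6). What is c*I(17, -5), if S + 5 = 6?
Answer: -3/2 ≈ -1.5000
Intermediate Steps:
S = 1 (S = -5 + 6 = 1)
I(C, a) = 1 (I(C, a) = √1 = 1)
u(Z, B) = 5 (u(Z, B) = 6 - 1*1 = 6 - 1 = 5)
c = -3/2 (c = (2*((0 + 2)/(5 + 3)))*(-3) = (2*(2/8))*(-3) = (2*(2*(⅛)))*(-3) = (2*(¼))*(-3) = (½)*(-3) = -3/2 ≈ -1.5000)
c*I(17, -5) = -3/2*1 = -3/2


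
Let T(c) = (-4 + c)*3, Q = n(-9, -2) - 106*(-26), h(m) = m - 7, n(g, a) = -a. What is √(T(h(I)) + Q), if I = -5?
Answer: √2710 ≈ 52.058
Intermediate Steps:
h(m) = -7 + m
Q = 2758 (Q = -1*(-2) - 106*(-26) = 2 + 2756 = 2758)
T(c) = -12 + 3*c
√(T(h(I)) + Q) = √((-12 + 3*(-7 - 5)) + 2758) = √((-12 + 3*(-12)) + 2758) = √((-12 - 36) + 2758) = √(-48 + 2758) = √2710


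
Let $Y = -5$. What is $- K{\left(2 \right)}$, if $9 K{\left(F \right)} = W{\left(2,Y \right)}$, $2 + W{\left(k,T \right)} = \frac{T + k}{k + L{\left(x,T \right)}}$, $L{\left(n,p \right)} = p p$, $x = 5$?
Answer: $\frac{19}{81} \approx 0.23457$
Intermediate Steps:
$L{\left(n,p \right)} = p^{2}$
$W{\left(k,T \right)} = -2 + \frac{T + k}{k + T^{2}}$
$K{\left(F \right)} = - \frac{19}{81}$ ($K{\left(F \right)} = \frac{\frac{1}{2 + \left(-5\right)^{2}} \left(-5 - 2 - 2 \left(-5\right)^{2}\right)}{9} = \frac{\frac{1}{2 + 25} \left(-5 - 2 - 50\right)}{9} = \frac{\frac{1}{27} \left(-5 - 2 - 50\right)}{9} = \frac{\frac{1}{27} \left(-57\right)}{9} = \frac{1}{9} \left(- \frac{19}{9}\right) = - \frac{19}{81}$)
$- K{\left(2 \right)} = \left(-1\right) \left(- \frac{19}{81}\right) = \frac{19}{81}$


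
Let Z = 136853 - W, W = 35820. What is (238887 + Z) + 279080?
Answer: 619000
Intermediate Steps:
Z = 101033 (Z = 136853 - 1*35820 = 136853 - 35820 = 101033)
(238887 + Z) + 279080 = (238887 + 101033) + 279080 = 339920 + 279080 = 619000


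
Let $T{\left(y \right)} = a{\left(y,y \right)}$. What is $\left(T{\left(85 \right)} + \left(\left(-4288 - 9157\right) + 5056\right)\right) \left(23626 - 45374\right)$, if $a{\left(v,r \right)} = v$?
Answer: $180595392$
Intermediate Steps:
$T{\left(y \right)} = y$
$\left(T{\left(85 \right)} + \left(\left(-4288 - 9157\right) + 5056\right)\right) \left(23626 - 45374\right) = \left(85 + \left(\left(-4288 - 9157\right) + 5056\right)\right) \left(23626 - 45374\right) = \left(85 + \left(-13445 + 5056\right)\right) \left(-21748\right) = \left(85 - 8389\right) \left(-21748\right) = \left(-8304\right) \left(-21748\right) = 180595392$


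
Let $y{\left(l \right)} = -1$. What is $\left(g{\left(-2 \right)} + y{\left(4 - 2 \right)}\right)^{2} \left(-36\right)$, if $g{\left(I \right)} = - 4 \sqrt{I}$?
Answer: $1116 - 288 i \sqrt{2} \approx 1116.0 - 407.29 i$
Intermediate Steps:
$\left(g{\left(-2 \right)} + y{\left(4 - 2 \right)}\right)^{2} \left(-36\right) = \left(- 4 \sqrt{-2} - 1\right)^{2} \left(-36\right) = \left(- 4 i \sqrt{2} - 1\right)^{2} \left(-36\right) = \left(-1 - 4 i \sqrt{2}\right)^{2} \left(-36\right) = - 36 \left(-1 - 4 i \sqrt{2}\right)^{2}$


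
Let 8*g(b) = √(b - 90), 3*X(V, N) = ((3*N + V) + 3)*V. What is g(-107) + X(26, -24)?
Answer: -1118/3 + I*√197/8 ≈ -372.67 + 1.7545*I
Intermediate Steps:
X(V, N) = V*(3 + V + 3*N)/3 (X(V, N) = (((3*N + V) + 3)*V)/3 = (((V + 3*N) + 3)*V)/3 = ((3 + V + 3*N)*V)/3 = (V*(3 + V + 3*N))/3 = V*(3 + V + 3*N)/3)
g(b) = √(-90 + b)/8 (g(b) = √(b - 90)/8 = √(-90 + b)/8)
g(-107) + X(26, -24) = √(-90 - 107)/8 + (⅓)*26*(3 + 26 + 3*(-24)) = √(-197)/8 + (⅓)*26*(3 + 26 - 72) = (I*√197)/8 + (⅓)*26*(-43) = I*√197/8 - 1118/3 = -1118/3 + I*√197/8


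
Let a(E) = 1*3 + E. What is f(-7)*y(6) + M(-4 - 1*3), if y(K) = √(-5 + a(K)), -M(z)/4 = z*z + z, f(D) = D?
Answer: -182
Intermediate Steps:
a(E) = 3 + E
M(z) = -4*z - 4*z² (M(z) = -4*(z*z + z) = -4*(z² + z) = -4*(z + z²) = -4*z - 4*z²)
y(K) = √(-2 + K) (y(K) = √(-5 + (3 + K)) = √(-2 + K))
f(-7)*y(6) + M(-4 - 1*3) = -7*√(-2 + 6) - 4*(-4 - 1*3)*(1 + (-4 - 1*3)) = -7*√4 - 4*(-4 - 3)*(1 + (-4 - 3)) = -7*2 - 4*(-7)*(1 - 7) = -14 - 4*(-7)*(-6) = -14 - 168 = -182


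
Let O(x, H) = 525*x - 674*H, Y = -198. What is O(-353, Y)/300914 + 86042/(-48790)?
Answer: -14211063029/7340797030 ≈ -1.9359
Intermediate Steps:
O(x, H) = -674*H + 525*x
O(-353, Y)/300914 + 86042/(-48790) = (-674*(-198) + 525*(-353))/300914 + 86042/(-48790) = (133452 - 185325)*(1/300914) + 86042*(-1/48790) = -51873*1/300914 - 43021/24395 = -51873/300914 - 43021/24395 = -14211063029/7340797030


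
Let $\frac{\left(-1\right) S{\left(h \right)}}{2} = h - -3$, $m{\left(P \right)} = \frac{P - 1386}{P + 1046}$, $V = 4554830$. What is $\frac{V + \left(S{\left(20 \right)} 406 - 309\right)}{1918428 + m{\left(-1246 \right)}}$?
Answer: $\frac{113396125}{47961029} \approx 2.3643$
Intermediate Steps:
$m{\left(P \right)} = \frac{-1386 + P}{1046 + P}$
$S{\left(h \right)} = -6 - 2 h$ ($S{\left(h \right)} = - 2 \left(h - -3\right) = - 2 \left(h + 3\right) = - 2 \left(3 + h\right) = -6 - 2 h$)
$\frac{V + \left(S{\left(20 \right)} 406 - 309\right)}{1918428 + m{\left(-1246 \right)}} = \frac{4554830 + \left(\left(-6 - 40\right) 406 - 309\right)}{1918428 + \frac{-1386 - 1246}{1046 - 1246}} = \frac{4554830 + \left(\left(-6 - 40\right) 406 - 309\right)}{1918428 + \frac{1}{-200} \left(-2632\right)} = \frac{4554830 - 18985}{1918428 - - \frac{329}{25}} = \frac{4554830 - 18985}{1918428 + \frac{329}{25}} = \frac{4554830 - 18985}{\frac{47961029}{25}} = 4535845 \cdot \frac{25}{47961029} = \frac{113396125}{47961029}$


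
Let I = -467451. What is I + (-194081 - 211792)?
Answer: -873324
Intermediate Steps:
I + (-194081 - 211792) = -467451 + (-194081 - 211792) = -467451 - 405873 = -873324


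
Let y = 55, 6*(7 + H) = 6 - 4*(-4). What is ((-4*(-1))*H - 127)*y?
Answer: -23155/3 ≈ -7718.3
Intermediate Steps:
H = -10/3 (H = -7 + (6 - 4*(-4))/6 = -7 + (6 + 16)/6 = -7 + (⅙)*22 = -7 + 11/3 = -10/3 ≈ -3.3333)
((-4*(-1))*H - 127)*y = (-4*(-1)*(-10/3) - 127)*55 = (4*(-10/3) - 127)*55 = (-40/3 - 127)*55 = -421/3*55 = -23155/3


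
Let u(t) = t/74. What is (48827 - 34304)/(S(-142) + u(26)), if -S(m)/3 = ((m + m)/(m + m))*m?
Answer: 537351/15775 ≈ 34.063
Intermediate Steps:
u(t) = t/74 (u(t) = t*(1/74) = t/74)
S(m) = -3*m (S(m) = -3*(m + m)/(m + m)*m = -3*(2*m)/((2*m))*m = -3*(2*m)*(1/(2*m))*m = -3*m)
(48827 - 34304)/(S(-142) + u(26)) = (48827 - 34304)/(-3*(-142) + (1/74)*26) = 14523/(426 + 13/37) = 14523/(15775/37) = 14523*(37/15775) = 537351/15775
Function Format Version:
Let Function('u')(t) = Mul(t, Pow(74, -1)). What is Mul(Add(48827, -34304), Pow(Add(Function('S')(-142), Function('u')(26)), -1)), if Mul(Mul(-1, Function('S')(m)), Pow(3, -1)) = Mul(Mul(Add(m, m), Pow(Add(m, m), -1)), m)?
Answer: Rational(537351, 15775) ≈ 34.063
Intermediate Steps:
Function('u')(t) = Mul(Rational(1, 74), t) (Function('u')(t) = Mul(t, Rational(1, 74)) = Mul(Rational(1, 74), t))
Function('S')(m) = Mul(-3, m) (Function('S')(m) = Mul(-3, Mul(Mul(Add(m, m), Pow(Add(m, m), -1)), m)) = Mul(-3, Mul(Mul(Mul(2, m), Pow(Mul(2, m), -1)), m)) = Mul(-3, Mul(Mul(Mul(2, m), Mul(Rational(1, 2), Pow(m, -1))), m)) = Mul(-3, Mul(1, m)) = Mul(-3, m))
Mul(Add(48827, -34304), Pow(Add(Function('S')(-142), Function('u')(26)), -1)) = Mul(Add(48827, -34304), Pow(Add(Mul(-3, -142), Mul(Rational(1, 74), 26)), -1)) = Mul(14523, Pow(Add(426, Rational(13, 37)), -1)) = Mul(14523, Pow(Rational(15775, 37), -1)) = Mul(14523, Rational(37, 15775)) = Rational(537351, 15775)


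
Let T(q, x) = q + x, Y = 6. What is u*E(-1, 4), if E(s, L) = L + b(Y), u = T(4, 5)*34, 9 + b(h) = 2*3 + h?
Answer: 2142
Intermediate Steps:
b(h) = -3 + h (b(h) = -9 + (2*3 + h) = -9 + (6 + h) = -3 + h)
u = 306 (u = (4 + 5)*34 = 9*34 = 306)
E(s, L) = 3 + L (E(s, L) = L + (-3 + 6) = L + 3 = 3 + L)
u*E(-1, 4) = 306*(3 + 4) = 306*7 = 2142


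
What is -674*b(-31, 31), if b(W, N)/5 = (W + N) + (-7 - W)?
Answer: -80880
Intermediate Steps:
b(W, N) = -35 + 5*N (b(W, N) = 5*((W + N) + (-7 - W)) = 5*((N + W) + (-7 - W)) = 5*(-7 + N) = -35 + 5*N)
-674*b(-31, 31) = -674*(-35 + 5*31) = -674*(-35 + 155) = -674*120 = -80880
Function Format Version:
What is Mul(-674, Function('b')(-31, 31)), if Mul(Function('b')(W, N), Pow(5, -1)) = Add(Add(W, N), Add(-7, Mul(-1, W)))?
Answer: -80880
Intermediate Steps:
Function('b')(W, N) = Add(-35, Mul(5, N)) (Function('b')(W, N) = Mul(5, Add(Add(W, N), Add(-7, Mul(-1, W)))) = Mul(5, Add(Add(N, W), Add(-7, Mul(-1, W)))) = Mul(5, Add(-7, N)) = Add(-35, Mul(5, N)))
Mul(-674, Function('b')(-31, 31)) = Mul(-674, Add(-35, Mul(5, 31))) = Mul(-674, Add(-35, 155)) = Mul(-674, 120) = -80880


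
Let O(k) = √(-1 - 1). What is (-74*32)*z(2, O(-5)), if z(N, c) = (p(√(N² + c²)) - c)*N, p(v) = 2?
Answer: -9472 + 4736*I*√2 ≈ -9472.0 + 6697.7*I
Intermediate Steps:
O(k) = I*√2 (O(k) = √(-2) = I*√2)
z(N, c) = N*(2 - c) (z(N, c) = (2 - c)*N = N*(2 - c))
(-74*32)*z(2, O(-5)) = (-74*32)*(2*(2 - I*√2)) = -4736*(2 - I*√2) = -2368*(4 - 2*I*√2) = -9472 + 4736*I*√2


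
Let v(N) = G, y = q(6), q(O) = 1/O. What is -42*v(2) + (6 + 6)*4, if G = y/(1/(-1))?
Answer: 55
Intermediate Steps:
y = 1/6 ≈ 0.16667
G = -1/6 (G = 1/(6*(1/(-1))) = (1/6)/(-1) = (1/6)*(-1) = -1/6 ≈ -0.16667)
v(N) = -1/6
-42*v(2) + (6 + 6)*4 = -42*(-1/6) + (6 + 6)*4 = 7 + 12*4 = 7 + 48 = 55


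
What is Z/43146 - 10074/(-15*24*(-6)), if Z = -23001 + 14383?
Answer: -4196923/862920 ≈ -4.8636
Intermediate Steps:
Z = -8618
Z/43146 - 10074/(-15*24*(-6)) = -8618/43146 - 10074/(-15*24*(-6)) = -8618*1/43146 - 10074/((-360*(-6))) = -4309/21573 - 10074/2160 = -4309/21573 - 10074*1/2160 = -4309/21573 - 1679/360 = -4196923/862920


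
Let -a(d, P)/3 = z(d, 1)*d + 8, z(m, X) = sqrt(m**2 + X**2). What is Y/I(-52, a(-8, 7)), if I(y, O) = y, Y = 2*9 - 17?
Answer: -1/52 ≈ -0.019231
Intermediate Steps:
z(m, X) = sqrt(X**2 + m**2)
a(d, P) = -24 - 3*d*sqrt(1 + d**2) (a(d, P) = -3*(sqrt(1**2 + d**2)*d + 8) = -3*(sqrt(1 + d**2)*d + 8) = -3*(d*sqrt(1 + d**2) + 8) = -3*(8 + d*sqrt(1 + d**2)) = -24 - 3*d*sqrt(1 + d**2))
Y = 1 (Y = 18 - 17 = 1)
Y/I(-52, a(-8, 7)) = 1/(-52) = 1*(-1/52) = -1/52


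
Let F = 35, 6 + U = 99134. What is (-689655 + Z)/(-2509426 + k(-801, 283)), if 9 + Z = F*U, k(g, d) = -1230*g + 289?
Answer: -2779816/1523907 ≈ -1.8241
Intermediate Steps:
U = 99128 (U = -6 + 99134 = 99128)
k(g, d) = 289 - 1230*g
Z = 3469471 (Z = -9 + 35*99128 = -9 + 3469480 = 3469471)
(-689655 + Z)/(-2509426 + k(-801, 283)) = (-689655 + 3469471)/(-2509426 + (289 - 1230*(-801))) = 2779816/(-2509426 + (289 + 985230)) = 2779816/(-2509426 + 985519) = 2779816/(-1523907) = 2779816*(-1/1523907) = -2779816/1523907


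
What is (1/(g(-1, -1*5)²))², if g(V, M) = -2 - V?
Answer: 1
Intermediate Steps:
(1/(g(-1, -1*5)²))² = (1/((-2 - 1*(-1))²))² = (1/((-2 + 1)²))² = (1/((-1)²))² = (1/1)² = 1² = 1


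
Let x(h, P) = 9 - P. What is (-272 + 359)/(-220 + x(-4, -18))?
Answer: -87/193 ≈ -0.45078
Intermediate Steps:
(-272 + 359)/(-220 + x(-4, -18)) = (-272 + 359)/(-220 + (9 - 1*(-18))) = 87/(-220 + (9 + 18)) = 87/(-220 + 27) = 87/(-193) = 87*(-1/193) = -87/193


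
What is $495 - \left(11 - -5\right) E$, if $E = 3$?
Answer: $447$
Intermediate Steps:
$495 - \left(11 - -5\right) E = 495 - \left(11 - -5\right) 3 = 495 - \left(11 + 5\right) 3 = 495 - 16 \cdot 3 = 495 - 48 = 447$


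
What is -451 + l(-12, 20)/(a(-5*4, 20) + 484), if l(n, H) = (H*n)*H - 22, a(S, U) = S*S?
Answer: -201753/442 ≈ -456.45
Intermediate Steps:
a(S, U) = S²
l(n, H) = -22 + n*H² (l(n, H) = n*H² - 22 = -22 + n*H²)
-451 + l(-12, 20)/(a(-5*4, 20) + 484) = -451 + (-22 - 12*20²)/((-5*4)² + 484) = -451 + (-22 - 12*400)/((-20)² + 484) = -451 + (-22 - 4800)/(400 + 484) = -451 - 4822/884 = -451 + (1/884)*(-4822) = -451 - 2411/442 = -201753/442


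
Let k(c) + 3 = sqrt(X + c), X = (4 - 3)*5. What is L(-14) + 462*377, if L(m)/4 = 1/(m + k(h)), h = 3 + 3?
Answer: 24210152/139 - 2*sqrt(11)/139 ≈ 1.7417e+5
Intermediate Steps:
X = 5 (X = 1*5 = 5)
h = 6
k(c) = -3 + sqrt(5 + c)
L(m) = 4/(-3 + m + sqrt(11)) (L(m) = 4/(m + (-3 + sqrt(5 + 6))) = 4/(m + (-3 + sqrt(11))) = 4/(-3 + m + sqrt(11)))
L(-14) + 462*377 = 4/(-3 - 14 + sqrt(11)) + 462*377 = 4/(-17 + sqrt(11)) + 174174 = 174174 + 4/(-17 + sqrt(11))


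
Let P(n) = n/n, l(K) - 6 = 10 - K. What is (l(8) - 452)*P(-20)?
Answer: -444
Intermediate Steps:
l(K) = 16 - K (l(K) = 6 + (10 - K) = 16 - K)
P(n) = 1
(l(8) - 452)*P(-20) = ((16 - 1*8) - 452)*1 = ((16 - 8) - 452)*1 = (8 - 452)*1 = -444*1 = -444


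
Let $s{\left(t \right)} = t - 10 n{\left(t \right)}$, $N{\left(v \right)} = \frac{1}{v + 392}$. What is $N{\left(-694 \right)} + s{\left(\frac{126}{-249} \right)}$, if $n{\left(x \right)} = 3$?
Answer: $- \frac{764747}{25066} \approx -30.509$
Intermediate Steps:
$N{\left(v \right)} = \frac{1}{392 + v}$
$s{\left(t \right)} = -30 + t$ ($s{\left(t \right)} = t - 30 = -30 + t$)
$N{\left(-694 \right)} + s{\left(\frac{126}{-249} \right)} = \frac{1}{392 - 694} - \left(30 - \frac{126}{-249}\right) = \frac{1}{-302} + \left(-30 + 126 \left(- \frac{1}{249}\right)\right) = - \frac{1}{302} - \frac{2532}{83} = - \frac{764747}{25066}$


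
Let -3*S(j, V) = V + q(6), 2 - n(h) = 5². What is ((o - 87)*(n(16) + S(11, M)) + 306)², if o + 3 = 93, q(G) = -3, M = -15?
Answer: 65025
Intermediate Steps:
n(h) = -23 (n(h) = 2 - 1*5² = 2 - 1*25 = 2 - 25 = -23)
S(j, V) = 1 - V/3 (S(j, V) = -(V - 3)/3 = -(-3 + V)/3 = 1 - V/3)
o = 90 (o = -3 + 93 = 90)
((o - 87)*(n(16) + S(11, M)) + 306)² = ((90 - 87)*(-23 + (1 - ⅓*(-15))) + 306)² = (3*(-23 + (1 + 5)) + 306)² = (3*(-23 + 6) + 306)² = (3*(-17) + 306)² = (-51 + 306)² = 255² = 65025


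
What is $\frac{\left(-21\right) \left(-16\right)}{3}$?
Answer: $112$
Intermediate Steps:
$\frac{\left(-21\right) \left(-16\right)}{3} = 336 \cdot \frac{1}{3} = 112$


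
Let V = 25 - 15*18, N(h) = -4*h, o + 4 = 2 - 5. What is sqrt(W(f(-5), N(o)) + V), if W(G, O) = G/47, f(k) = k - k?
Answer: 7*I*sqrt(5) ≈ 15.652*I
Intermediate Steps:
f(k) = 0
o = -7 (o = -4 + (2 - 5) = -4 - 3 = -7)
W(G, O) = G/47 (W(G, O) = G*(1/47) = G/47)
V = -245 (V = 25 - 270 = -245)
sqrt(W(f(-5), N(o)) + V) = sqrt((1/47)*0 - 245) = sqrt(0 - 245) = sqrt(-245) = 7*I*sqrt(5)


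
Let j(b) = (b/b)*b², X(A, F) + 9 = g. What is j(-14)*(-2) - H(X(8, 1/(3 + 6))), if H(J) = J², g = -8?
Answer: -681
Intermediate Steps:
X(A, F) = -17 (X(A, F) = -9 - 8 = -17)
j(b) = b² (j(b) = 1*b² = b²)
j(-14)*(-2) - H(X(8, 1/(3 + 6))) = (-14)²*(-2) - 1*(-17)² = 196*(-2) - 1*289 = -392 - 289 = -681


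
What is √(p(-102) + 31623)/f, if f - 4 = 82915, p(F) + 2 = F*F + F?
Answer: √41923/82919 ≈ 0.0024693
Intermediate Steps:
p(F) = -2 + F + F² (p(F) = -2 + (F*F + F) = -2 + (F² + F) = -2 + (F + F²) = -2 + F + F²)
f = 82919 (f = 4 + 82915 = 82919)
√(p(-102) + 31623)/f = √((-2 - 102 + (-102)²) + 31623)/82919 = √((-2 - 102 + 10404) + 31623)*(1/82919) = √(10300 + 31623)*(1/82919) = √41923*(1/82919) = √41923/82919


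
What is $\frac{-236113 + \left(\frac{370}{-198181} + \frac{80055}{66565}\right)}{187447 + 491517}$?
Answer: $- \frac{155738377827652}{447841879643873} \approx -0.34775$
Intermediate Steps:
$\frac{-236113 + \left(\frac{370}{-198181} + \frac{80055}{66565}\right)}{187447 + 491517} = \frac{-236113 + \left(370 \left(- \frac{1}{198181}\right) + 80055 \cdot \frac{1}{66565}\right)}{678964} = \left(-236113 + \left(- \frac{370}{198181} + \frac{16011}{13313}\right)\right) \frac{1}{678964} = \left(-236113 + \frac{3168150181}{2638383653}\right) \frac{1}{678964} = \left(- \frac{622953511310608}{2638383653}\right) \frac{1}{678964} = - \frac{155738377827652}{447841879643873}$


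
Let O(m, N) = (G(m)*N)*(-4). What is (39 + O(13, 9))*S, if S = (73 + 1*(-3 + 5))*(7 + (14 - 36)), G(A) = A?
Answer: 482625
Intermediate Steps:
S = -1125 (S = (73 + 1*2)*(7 - 22) = (73 + 2)*(-15) = 75*(-15) = -1125)
O(m, N) = -4*N*m (O(m, N) = (m*N)*(-4) = (N*m)*(-4) = -4*N*m)
(39 + O(13, 9))*S = (39 - 4*9*13)*(-1125) = (39 - 468)*(-1125) = -429*(-1125) = 482625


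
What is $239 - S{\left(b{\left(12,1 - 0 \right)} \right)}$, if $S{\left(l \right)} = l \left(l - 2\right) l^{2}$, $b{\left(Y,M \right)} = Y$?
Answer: $-17041$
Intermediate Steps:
$S{\left(l \right)} = l^{3} \left(-2 + l\right)$ ($S{\left(l \right)} = l \left(-2 + l\right) l^{2} = l^{3} \left(-2 + l\right)$)
$239 - S{\left(b{\left(12,1 - 0 \right)} \right)} = 239 - 12^{3} \left(-2 + 12\right) = 239 - 1728 \cdot 10 = 239 - 17280 = -17041$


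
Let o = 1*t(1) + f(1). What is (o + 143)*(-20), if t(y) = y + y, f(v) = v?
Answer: -2920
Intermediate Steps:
t(y) = 2*y
o = 3 (o = 1*(2*1) + 1 = 1*2 + 1 = 2 + 1 = 3)
(o + 143)*(-20) = (3 + 143)*(-20) = 146*(-20) = -2920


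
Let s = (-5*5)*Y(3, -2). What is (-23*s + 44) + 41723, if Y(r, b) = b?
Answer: 40617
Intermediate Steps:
s = 50 (s = -5*5*(-2) = -25*(-2) = 50)
(-23*s + 44) + 41723 = (-23*50 + 44) + 41723 = (-1150 + 44) + 41723 = -1106 + 41723 = 40617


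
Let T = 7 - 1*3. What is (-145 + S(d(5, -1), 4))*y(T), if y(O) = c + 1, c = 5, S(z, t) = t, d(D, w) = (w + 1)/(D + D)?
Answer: -846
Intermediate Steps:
d(D, w) = (1 + w)/(2*D) (d(D, w) = (1 + w)/((2*D)) = (1 + w)*(1/(2*D)) = (1 + w)/(2*D))
T = 4 (T = 7 - 3 = 4)
y(O) = 6 (y(O) = 5 + 1 = 6)
(-145 + S(d(5, -1), 4))*y(T) = (-145 + 4)*6 = -141*6 = -846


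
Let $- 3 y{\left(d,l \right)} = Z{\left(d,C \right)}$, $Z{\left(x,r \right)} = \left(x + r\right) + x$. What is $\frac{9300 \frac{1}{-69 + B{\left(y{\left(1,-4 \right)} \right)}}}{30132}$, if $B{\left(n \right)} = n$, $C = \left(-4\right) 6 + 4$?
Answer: $- \frac{25}{5103} \approx -0.0048991$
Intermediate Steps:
$C = -20$ ($C = -24 + 4 = -20$)
$Z{\left(x,r \right)} = r + 2 x$ ($Z{\left(x,r \right)} = \left(r + x\right) + x = r + 2 x$)
$y{\left(d,l \right)} = \frac{20}{3} - \frac{2 d}{3}$ ($y{\left(d,l \right)} = - \frac{-20 + 2 d}{3} = \frac{20}{3} - \frac{2 d}{3}$)
$\frac{9300 \frac{1}{-69 + B{\left(y{\left(1,-4 \right)} \right)}}}{30132} = \frac{9300 \frac{1}{-69 + \left(\frac{20}{3} - \frac{2}{3}\right)}}{30132} = \frac{9300}{-69 + \left(\frac{20}{3} - \frac{2}{3}\right)} \frac{1}{30132} = \frac{9300}{-69 + 6} \cdot \frac{1}{30132} = \frac{9300}{-63} \cdot \frac{1}{30132} = 9300 \left(- \frac{1}{63}\right) \frac{1}{30132} = \left(- \frac{3100}{21}\right) \frac{1}{30132} = - \frac{25}{5103}$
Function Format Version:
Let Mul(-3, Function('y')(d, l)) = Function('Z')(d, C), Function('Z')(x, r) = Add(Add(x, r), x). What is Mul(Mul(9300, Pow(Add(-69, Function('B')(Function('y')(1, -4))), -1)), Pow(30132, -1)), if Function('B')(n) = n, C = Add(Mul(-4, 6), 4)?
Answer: Rational(-25, 5103) ≈ -0.0048991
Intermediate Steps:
C = -20 (C = Add(-24, 4) = -20)
Function('Z')(x, r) = Add(r, Mul(2, x)) (Function('Z')(x, r) = Add(Add(r, x), x) = Add(r, Mul(2, x)))
Function('y')(d, l) = Add(Rational(20, 3), Mul(Rational(-2, 3), d)) (Function('y')(d, l) = Mul(Rational(-1, 3), Add(-20, Mul(2, d))) = Add(Rational(20, 3), Mul(Rational(-2, 3), d)))
Mul(Mul(9300, Pow(Add(-69, Function('B')(Function('y')(1, -4))), -1)), Pow(30132, -1)) = Mul(Mul(9300, Pow(Add(-69, Add(Rational(20, 3), Mul(Rational(-2, 3), 1))), -1)), Pow(30132, -1)) = Mul(Mul(9300, Pow(Add(-69, Add(Rational(20, 3), Rational(-2, 3))), -1)), Rational(1, 30132)) = Mul(Mul(9300, Pow(Add(-69, 6), -1)), Rational(1, 30132)) = Mul(Mul(9300, Pow(-63, -1)), Rational(1, 30132)) = Mul(Mul(9300, Rational(-1, 63)), Rational(1, 30132)) = Mul(Rational(-3100, 21), Rational(1, 30132)) = Rational(-25, 5103)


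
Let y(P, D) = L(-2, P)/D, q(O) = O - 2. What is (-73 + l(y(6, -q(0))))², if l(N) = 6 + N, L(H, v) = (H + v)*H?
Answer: 5041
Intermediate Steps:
q(O) = -2 + O
L(H, v) = H*(H + v)
y(P, D) = (4 - 2*P)/D (y(P, D) = (-2*(-2 + P))/D = (4 - 2*P)/D)
(-73 + l(y(6, -q(0))))² = (-73 + (6 + 2*(2 - 1*6)/((-(-2 + 0)))))² = (-73 + (6 + 2*(2 - 6)/((-1*(-2)))))² = (-73 + (6 + 2*(-4)/2))² = (-73 + (6 + 2*(½)*(-4)))² = (-73 + (6 - 4))² = (-73 + 2)² = (-71)² = 5041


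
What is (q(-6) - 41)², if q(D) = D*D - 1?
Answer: 36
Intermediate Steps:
q(D) = -1 + D² (q(D) = D² - 1 = -1 + D²)
(q(-6) - 41)² = ((-1 + (-6)²) - 41)² = ((-1 + 36) - 41)² = (35 - 41)² = (-6)² = 36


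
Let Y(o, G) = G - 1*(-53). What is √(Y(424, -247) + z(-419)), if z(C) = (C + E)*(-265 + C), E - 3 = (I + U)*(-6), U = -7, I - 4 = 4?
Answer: √288454 ≈ 537.08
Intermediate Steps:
I = 8 (I = 4 + 4 = 8)
E = -3 (E = 3 + (8 - 7)*(-6) = 3 + 1*(-6) = 3 - 6 = -3)
Y(o, G) = 53 + G (Y(o, G) = G + 53 = 53 + G)
z(C) = (-265 + C)*(-3 + C) (z(C) = (C - 3)*(-265 + C) = (-3 + C)*(-265 + C) = (-265 + C)*(-3 + C))
√(Y(424, -247) + z(-419)) = √((53 - 247) + (795 + (-419)² - 268*(-419))) = √(-194 + (795 + 175561 + 112292)) = √(-194 + 288648) = √288454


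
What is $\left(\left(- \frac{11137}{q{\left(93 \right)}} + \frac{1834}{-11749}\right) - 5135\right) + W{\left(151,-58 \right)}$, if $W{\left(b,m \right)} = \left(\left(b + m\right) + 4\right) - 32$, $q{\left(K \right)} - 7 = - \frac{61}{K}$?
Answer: $- \frac{47314786769}{6931910} \approx -6825.6$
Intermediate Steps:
$q{\left(K \right)} = 7 - \frac{61}{K}$
$W{\left(b,m \right)} = -28 + b + m$ ($W{\left(b,m \right)} = \left(4 + b + m\right) - 32 = -28 + b + m$)
$\left(\left(- \frac{11137}{q{\left(93 \right)}} + \frac{1834}{-11749}\right) - 5135\right) + W{\left(151,-58 \right)} = \left(\left(- \frac{11137}{7 - \frac{61}{93}} + \frac{1834}{-11749}\right) - 5135\right) - -65 = \left(\left(- \frac{11137}{7 - \frac{61}{93}} + 1834 \left(- \frac{1}{11749}\right)\right) - 5135\right) + 65 = \left(\left(- \frac{11137}{7 - \frac{61}{93}} - \frac{1834}{11749}\right) - 5135\right) + 65 = \left(\left(- \frac{11137}{\frac{590}{93}} - \frac{1834}{11749}\right) - 5135\right) + 65 = \left(\left(\left(-11137\right) \frac{93}{590} - \frac{1834}{11749}\right) - 5135\right) + 65 = \left(\left(- \frac{1035741}{590} - \frac{1834}{11749}\right) - 5135\right) + 65 = \left(- \frac{12170003069}{6931910} - 5135\right) + 65 = - \frac{47765360919}{6931910} + 65 = - \frac{47314786769}{6931910}$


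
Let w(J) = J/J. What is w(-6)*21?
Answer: 21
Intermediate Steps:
w(J) = 1
w(-6)*21 = 1*21 = 21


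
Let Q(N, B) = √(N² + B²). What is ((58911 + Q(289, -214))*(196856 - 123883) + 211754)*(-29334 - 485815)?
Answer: -2214689510354393 - 37591967977*√129317 ≈ -2.2282e+15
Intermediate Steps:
Q(N, B) = √(B² + N²)
((58911 + Q(289, -214))*(196856 - 123883) + 211754)*(-29334 - 485815) = ((58911 + √((-214)² + 289²))*(196856 - 123883) + 211754)*(-29334 - 485815) = ((58911 + √(45796 + 83521))*72973 + 211754)*(-515149) = ((58911 + √129317)*72973 + 211754)*(-515149) = ((4298912403 + 72973*√129317) + 211754)*(-515149) = (4299124157 + 72973*√129317)*(-515149) = -2214689510354393 - 37591967977*√129317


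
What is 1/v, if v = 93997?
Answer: 1/93997 ≈ 1.0639e-5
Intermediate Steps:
1/v = 1/93997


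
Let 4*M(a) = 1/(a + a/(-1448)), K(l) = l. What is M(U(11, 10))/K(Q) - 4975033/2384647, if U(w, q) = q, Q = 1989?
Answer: -71592357887588/34316059958505 ≈ -2.0863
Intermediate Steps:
M(a) = 362/(1447*a) (M(a) = 1/(4*(a + a/(-1448))) = 1/(4*(a + a*(-1/1448))) = 1/(4*(a - a/1448)) = 1/(4*((1447*a/1448))) = (1448/(1447*a))/4 = 362/(1447*a))
M(U(11, 10))/K(Q) - 4975033/2384647 = ((362/1447)/10)/1989 - 4975033/2384647 = ((362/1447)*(1/10))*(1/1989) - 4975033*1/2384647 = (181/7235)*(1/1989) - 4975033/2384647 = 181/14390415 - 4975033/2384647 = -71592357887588/34316059958505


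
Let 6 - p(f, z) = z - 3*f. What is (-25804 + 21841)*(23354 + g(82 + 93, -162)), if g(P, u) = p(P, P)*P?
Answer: -339446802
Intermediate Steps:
p(f, z) = 6 - z + 3*f (p(f, z) = 6 - (z - 3*f) = 6 + (-z + 3*f) = 6 - z + 3*f)
g(P, u) = P*(6 + 2*P) (g(P, u) = (6 - P + 3*P)*P = (6 + 2*P)*P = P*(6 + 2*P))
(-25804 + 21841)*(23354 + g(82 + 93, -162)) = (-25804 + 21841)*(23354 + 2*(82 + 93)*(3 + (82 + 93))) = -3963*(23354 + 2*175*(3 + 175)) = -3963*(23354 + 2*175*178) = -3963*(23354 + 62300) = -3963*85654 = -339446802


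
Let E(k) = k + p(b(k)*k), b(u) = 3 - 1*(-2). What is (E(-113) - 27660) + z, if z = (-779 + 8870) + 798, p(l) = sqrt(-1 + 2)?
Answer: -18883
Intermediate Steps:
b(u) = 5 (b(u) = 3 + 2 = 5)
p(l) = 1 (p(l) = sqrt(1) = 1)
E(k) = 1 + k (E(k) = k + 1 = 1 + k)
z = 8889 (z = 8091 + 798 = 8889)
(E(-113) - 27660) + z = ((1 - 113) - 27660) + 8889 = (-112 - 27660) + 8889 = -27772 + 8889 = -18883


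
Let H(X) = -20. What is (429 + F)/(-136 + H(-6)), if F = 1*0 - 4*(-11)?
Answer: -473/156 ≈ -3.0321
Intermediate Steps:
F = 44 (F = 0 + 44 = 44)
(429 + F)/(-136 + H(-6)) = (429 + 44)/(-136 - 20) = 473/(-156) = 473*(-1/156) = -473/156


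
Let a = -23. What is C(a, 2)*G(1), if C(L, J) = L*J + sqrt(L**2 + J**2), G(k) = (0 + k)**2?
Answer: -46 + sqrt(533) ≈ -22.913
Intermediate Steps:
G(k) = k**2
C(L, J) = sqrt(J**2 + L**2) + J*L (C(L, J) = J*L + sqrt(J**2 + L**2) = sqrt(J**2 + L**2) + J*L)
C(a, 2)*G(1) = (sqrt(2**2 + (-23)**2) + 2*(-23))*1**2 = (sqrt(4 + 529) - 46)*1 = (sqrt(533) - 46)*1 = (-46 + sqrt(533))*1 = -46 + sqrt(533)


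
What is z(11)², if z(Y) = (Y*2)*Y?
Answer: 58564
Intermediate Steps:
z(Y) = 2*Y² (z(Y) = (2*Y)*Y = 2*Y²)
z(11)² = (2*11²)² = (2*121)² = 242² = 58564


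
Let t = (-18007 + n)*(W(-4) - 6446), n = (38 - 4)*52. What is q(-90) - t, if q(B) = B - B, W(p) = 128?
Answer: -102598002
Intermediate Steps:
n = 1768 (n = 34*52 = 1768)
t = 102598002 (t = (-18007 + 1768)*(128 - 6446) = -16239*(-6318) = 102598002)
q(B) = 0
q(-90) - t = 0 - 1*102598002 = 0 - 102598002 = -102598002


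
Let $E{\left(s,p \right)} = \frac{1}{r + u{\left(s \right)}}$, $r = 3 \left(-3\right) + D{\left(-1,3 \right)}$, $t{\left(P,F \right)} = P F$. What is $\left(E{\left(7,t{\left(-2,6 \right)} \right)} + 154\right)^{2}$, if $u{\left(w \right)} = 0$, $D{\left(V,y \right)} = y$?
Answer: $\frac{851929}{36} \approx 23665.0$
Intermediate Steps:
$t{\left(P,F \right)} = F P$
$r = -6$ ($r = 3 \left(-3\right) + 3 = -9 + 3 = -6$)
$E{\left(s,p \right)} = - \frac{1}{6}$ ($E{\left(s,p \right)} = \frac{1}{-6 + 0} = \frac{1}{-6} = - \frac{1}{6}$)
$\left(E{\left(7,t{\left(-2,6 \right)} \right)} + 154\right)^{2} = \left(- \frac{1}{6} + 154\right)^{2} = \left(\frac{923}{6}\right)^{2} = \frac{851929}{36}$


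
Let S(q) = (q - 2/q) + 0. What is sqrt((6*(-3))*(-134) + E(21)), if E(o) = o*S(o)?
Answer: sqrt(2851) ≈ 53.395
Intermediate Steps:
S(q) = q - 2/q
E(o) = o*(o - 2/o)
sqrt((6*(-3))*(-134) + E(21)) = sqrt((6*(-3))*(-134) + (-2 + 21**2)) = sqrt(-18*(-134) + (-2 + 441)) = sqrt(2412 + 439) = sqrt(2851)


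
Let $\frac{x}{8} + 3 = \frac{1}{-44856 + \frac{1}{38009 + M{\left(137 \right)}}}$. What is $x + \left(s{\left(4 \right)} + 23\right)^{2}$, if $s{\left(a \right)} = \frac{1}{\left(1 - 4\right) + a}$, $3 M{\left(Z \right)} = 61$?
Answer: $\frac{2824876378696}{5117531325} \approx 552.0$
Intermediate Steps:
$M{\left(Z \right)} = \frac{61}{3}$ ($M{\left(Z \right)} = \frac{1}{3} \cdot 61 = \frac{61}{3}$)
$s{\left(a \right)} = \frac{1}{-3 + a}$ ($s{\left(a \right)} = \frac{1}{\left(1 - 4\right) + a} = \frac{1}{-3 + a}$)
$x = - \frac{122821664504}{5117531325}$ ($x = -24 + \frac{8}{-44856 + \frac{1}{38009 + \frac{61}{3}}} = -24 + \frac{8}{-44856 + \frac{1}{\frac{114088}{3}}} = -24 + \frac{8}{-44856 + \frac{3}{114088}} = -24 + \frac{8}{- \frac{5117531325}{114088}} = -24 + 8 \left(- \frac{114088}{5117531325}\right) = -24 - \frac{912704}{5117531325} = - \frac{122821664504}{5117531325} \approx -24.0$)
$x + \left(s{\left(4 \right)} + 23\right)^{2} = - \frac{122821664504}{5117531325} + \left(\frac{1}{-3 + 4} + 23\right)^{2} = - \frac{122821664504}{5117531325} + \left(1^{-1} + 23\right)^{2} = - \frac{122821664504}{5117531325} + \left(1 + 23\right)^{2} = - \frac{122821664504}{5117531325} + 24^{2} = - \frac{122821664504}{5117531325} + 576 = \frac{2824876378696}{5117531325}$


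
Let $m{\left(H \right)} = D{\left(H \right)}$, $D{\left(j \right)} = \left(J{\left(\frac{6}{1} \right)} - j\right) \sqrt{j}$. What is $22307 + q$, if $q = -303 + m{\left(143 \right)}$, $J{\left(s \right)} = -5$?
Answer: $22004 - 148 \sqrt{143} \approx 20234.0$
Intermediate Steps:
$D{\left(j \right)} = \sqrt{j} \left(-5 - j\right)$ ($D{\left(j \right)} = \left(-5 - j\right) \sqrt{j} = \sqrt{j} \left(-5 - j\right)$)
$m{\left(H \right)} = \sqrt{H} \left(-5 - H\right)$
$q = -303 - 148 \sqrt{143}$ ($q = -303 + \sqrt{143} \left(-5 - 143\right) = -303 + \sqrt{143} \left(-148\right) = -303 - 148 \sqrt{143} \approx -2072.8$)
$22307 + q = 22307 - \left(303 + 148 \sqrt{143}\right) = 22004 - 148 \sqrt{143}$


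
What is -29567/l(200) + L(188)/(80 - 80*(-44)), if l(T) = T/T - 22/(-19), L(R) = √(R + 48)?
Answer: -561773/41 + √59/1800 ≈ -13702.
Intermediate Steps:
L(R) = √(48 + R)
l(T) = 41/19 (l(T) = 1 - 22*(-1/19) = 1 + 22/19 = 41/19)
-29567/l(200) + L(188)/(80 - 80*(-44)) = -29567/41/19 + √(48 + 188)/(80 - 80*(-44)) = -29567*19/41 + √236/(80 + 3520) = -561773/41 + (2*√59)/3600 = -561773/41 + (2*√59)*(1/3600) = -561773/41 + √59/1800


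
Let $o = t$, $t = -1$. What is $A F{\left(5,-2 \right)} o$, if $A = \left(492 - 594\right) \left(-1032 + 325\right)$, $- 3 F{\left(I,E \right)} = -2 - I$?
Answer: $-168266$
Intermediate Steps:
$F{\left(I,E \right)} = \frac{2}{3} + \frac{I}{3}$ ($F{\left(I,E \right)} = - \frac{-2 - I}{3} = \frac{2}{3} + \frac{I}{3}$)
$o = -1$
$A = 72114$ ($A = \left(-102\right) \left(-707\right) = 72114$)
$A F{\left(5,-2 \right)} o = 72114 \left(\frac{2}{3} + \frac{1}{3} \cdot 5\right) \left(-1\right) = 72114 \left(\frac{2}{3} + \frac{5}{3}\right) \left(-1\right) = 72114 \cdot \frac{7}{3} \left(-1\right) = 72114 \left(- \frac{7}{3}\right) = -168266$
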